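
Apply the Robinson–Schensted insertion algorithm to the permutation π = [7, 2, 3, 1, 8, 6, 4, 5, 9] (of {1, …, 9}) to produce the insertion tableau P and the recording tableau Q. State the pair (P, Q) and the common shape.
P = [1, 3, 4, 5, 9] / [2, 6] / [7, 8];  Q = [1, 3, 5, 8, 9] / [2, 6] / [4, 7];  common shape = (5, 2, 2)

Row-insert the values π_1, π_2, … into P one at a time, bumping the leftmost entry strictly greater than the inserted value down to the next row. The recording tableau Q records, in position (i, j), the step at which that cell was added to P.
  Insert 7 (step 1): P = [7];  Q = [1]
  Insert 2 (step 2): P = [2] / [7];  Q = [1] / [2]
  Insert 3 (step 3): P = [2, 3] / [7];  Q = [1, 3] / [2]
  Insert 1 (step 4): P = [1, 3] / [2] / [7];  Q = [1, 3] / [2] / [4]
  Insert 8 (step 5): P = [1, 3, 8] / [2] / [7];  Q = [1, 3, 5] / [2] / [4]
  Insert 6 (step 6): P = [1, 3, 6] / [2, 8] / [7];  Q = [1, 3, 5] / [2, 6] / [4]
  Insert 4 (step 7): P = [1, 3, 4] / [2, 6] / [7, 8];  Q = [1, 3, 5] / [2, 6] / [4, 7]
  Insert 5 (step 8): P = [1, 3, 4, 5] / [2, 6] / [7, 8];  Q = [1, 3, 5, 8] / [2, 6] / [4, 7]
  Insert 9 (step 9): P = [1, 3, 4, 5, 9] / [2, 6] / [7, 8];  Q = [1, 3, 5, 8, 9] / [2, 6] / [4, 7]
Final shape: (5, 2, 2).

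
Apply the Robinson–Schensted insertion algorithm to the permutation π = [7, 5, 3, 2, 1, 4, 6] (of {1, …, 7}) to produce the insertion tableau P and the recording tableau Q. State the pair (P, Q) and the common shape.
P = [1, 4, 6] / [2] / [3] / [5] / [7];  Q = [1, 6, 7] / [2] / [3] / [4] / [5];  common shape = (3, 1, 1, 1, 1)

Row-insert the values π_1, π_2, … into P one at a time, bumping the leftmost entry strictly greater than the inserted value down to the next row. The recording tableau Q records, in position (i, j), the step at which that cell was added to P.
  Insert 7 (step 1): P = [7];  Q = [1]
  Insert 5 (step 2): P = [5] / [7];  Q = [1] / [2]
  Insert 3 (step 3): P = [3] / [5] / [7];  Q = [1] / [2] / [3]
  Insert 2 (step 4): P = [2] / [3] / [5] / [7];  Q = [1] / [2] / [3] / [4]
  Insert 1 (step 5): P = [1] / [2] / [3] / [5] / [7];  Q = [1] / [2] / [3] / [4] / [5]
  Insert 4 (step 6): P = [1, 4] / [2] / [3] / [5] / [7];  Q = [1, 6] / [2] / [3] / [4] / [5]
  Insert 6 (step 7): P = [1, 4, 6] / [2] / [3] / [5] / [7];  Q = [1, 6, 7] / [2] / [3] / [4] / [5]
Final shape: (3, 1, 1, 1, 1).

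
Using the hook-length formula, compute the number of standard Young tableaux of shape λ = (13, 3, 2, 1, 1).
# SYT of shape (13, 3, 2, 1, 1) = 1630200

Hook-length formula: f^λ = n! / Π hook(c), product over all cells c of the Young diagram. For λ = (13, 3, 2, 1, 1), n = 20 boxes. Hook lengths by row (left-to-right, top-to-bottom): [17, 14, 12, 10, 9, 8, 7, 6, 5, 4, 3, 2, 1]; [6, 3, 1]; [4, 1]; [2]; [1]. Product of hooks = 1492394803200. So f^λ = 20! / 1492394803200 = 2432902008176640000 / 1492394803200 = 1630200.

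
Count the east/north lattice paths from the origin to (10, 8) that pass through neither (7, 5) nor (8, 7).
Number of paths = 15741

Inclusion–exclusion. Total paths: C(18, 10) = 43758. Through P₁: C(12, 7)·C(6, 3) = 15840. Through P₂: C(15, 8)·C(3, 2) = 19305. Since P₁ is strictly southwest of P₂, a monotone path through both must visit P₁ then P₂; paths through both = C(12, 7)·C(3, 1)·C(3, 2) = 7128. Avoid both = 43758 − 15840 − 19305 + 7128 = 15741.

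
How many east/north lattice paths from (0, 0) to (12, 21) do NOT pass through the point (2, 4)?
Number of paths = 228273045

Total paths from (0, 0) to (12, 21): C(33, 12) = 354817320. Paths through (2, 4): (paths (0, 0) → (2, 4)) × (paths (2, 4) → (12, 21)) = C(6, 2) · C(27, 10) = 15 · 8436285 = 126544275. Avoidance count = 354817320 − 126544275 = 228273045.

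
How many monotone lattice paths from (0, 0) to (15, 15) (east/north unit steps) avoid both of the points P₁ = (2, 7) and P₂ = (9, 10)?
Number of paths = 107109084

Inclusion–exclusion. Total paths: C(30, 15) = 155117520. Through P₁: C(9, 2)·C(21, 13) = 7325640. Through P₂: C(19, 9)·C(11, 6) = 42678636. Since P₁ is strictly southwest of P₂, a monotone path through both must visit P₁ then P₂; paths through both = C(9, 2)·C(10, 7)·C(11, 6) = 1995840. Avoid both = 155117520 − 7325640 − 42678636 + 1995840 = 107109084.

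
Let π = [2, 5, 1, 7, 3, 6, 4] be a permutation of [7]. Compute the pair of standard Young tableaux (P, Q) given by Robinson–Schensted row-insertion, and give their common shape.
P = [1, 3, 4] / [2, 5, 6] / [7];  Q = [1, 2, 4] / [3, 5, 6] / [7];  common shape = (3, 3, 1)

Row-insert the values π_1, π_2, … into P one at a time, bumping the leftmost entry strictly greater than the inserted value down to the next row. The recording tableau Q records, in position (i, j), the step at which that cell was added to P.
  Insert 2 (step 1): P = [2];  Q = [1]
  Insert 5 (step 2): P = [2, 5];  Q = [1, 2]
  Insert 1 (step 3): P = [1, 5] / [2];  Q = [1, 2] / [3]
  Insert 7 (step 4): P = [1, 5, 7] / [2];  Q = [1, 2, 4] / [3]
  Insert 3 (step 5): P = [1, 3, 7] / [2, 5];  Q = [1, 2, 4] / [3, 5]
  Insert 6 (step 6): P = [1, 3, 6] / [2, 5, 7];  Q = [1, 2, 4] / [3, 5, 6]
  Insert 4 (step 7): P = [1, 3, 4] / [2, 5, 6] / [7];  Q = [1, 2, 4] / [3, 5, 6] / [7]
Final shape: (3, 3, 1).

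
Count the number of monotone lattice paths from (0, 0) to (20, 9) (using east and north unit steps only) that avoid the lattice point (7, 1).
Number of paths = 8387085

Total paths from (0, 0) to (20, 9): C(29, 20) = 10015005. Paths through (7, 1): (paths (0, 0) → (7, 1)) × (paths (7, 1) → (20, 9)) = C(8, 7) · C(21, 13) = 8 · 203490 = 1627920. Avoidance count = 10015005 − 1627920 = 8387085.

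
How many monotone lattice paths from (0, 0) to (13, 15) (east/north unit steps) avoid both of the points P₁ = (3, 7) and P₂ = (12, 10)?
Number of paths = 28469724

Inclusion–exclusion. Total paths: C(28, 13) = 37442160. Through P₁: C(10, 3)·C(18, 10) = 5250960. Through P₂: C(22, 12)·C(6, 1) = 3879876. Since P₁ is strictly southwest of P₂, a monotone path through both must visit P₁ then P₂; paths through both = C(10, 3)·C(12, 9)·C(6, 1) = 158400. Avoid both = 37442160 − 5250960 − 3879876 + 158400 = 28469724.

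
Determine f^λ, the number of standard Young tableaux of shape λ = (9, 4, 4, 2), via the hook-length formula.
# SYT of shape (9, 4, 4, 2) = 7407036

Hook-length formula: f^λ = n! / Π hook(c), product over all cells c of the Young diagram. For λ = (9, 4, 4, 2), n = 19 boxes. Hook lengths by row (left-to-right, top-to-bottom): [12, 11, 9, 8, 5, 4, 3, 2, 1]; [6, 5, 3, 2]; [5, 4, 2, 1]; [2, 1]. Product of hooks = 16422912000. So f^λ = 19! / 16422912000 = 121645100408832000 / 16422912000 = 7407036.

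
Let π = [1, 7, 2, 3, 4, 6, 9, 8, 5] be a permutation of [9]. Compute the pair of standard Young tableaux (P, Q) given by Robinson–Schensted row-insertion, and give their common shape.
P = [1, 2, 3, 4, 5, 8] / [6, 9] / [7];  Q = [1, 2, 4, 5, 6, 7] / [3, 8] / [9];  common shape = (6, 2, 1)

Row-insert the values π_1, π_2, … into P one at a time, bumping the leftmost entry strictly greater than the inserted value down to the next row. The recording tableau Q records, in position (i, j), the step at which that cell was added to P.
  Insert 1 (step 1): P = [1];  Q = [1]
  Insert 7 (step 2): P = [1, 7];  Q = [1, 2]
  Insert 2 (step 3): P = [1, 2] / [7];  Q = [1, 2] / [3]
  Insert 3 (step 4): P = [1, 2, 3] / [7];  Q = [1, 2, 4] / [3]
  Insert 4 (step 5): P = [1, 2, 3, 4] / [7];  Q = [1, 2, 4, 5] / [3]
  Insert 6 (step 6): P = [1, 2, 3, 4, 6] / [7];  Q = [1, 2, 4, 5, 6] / [3]
  Insert 9 (step 7): P = [1, 2, 3, 4, 6, 9] / [7];  Q = [1, 2, 4, 5, 6, 7] / [3]
  Insert 8 (step 8): P = [1, 2, 3, 4, 6, 8] / [7, 9];  Q = [1, 2, 4, 5, 6, 7] / [3, 8]
  Insert 5 (step 9): P = [1, 2, 3, 4, 5, 8] / [6, 9] / [7];  Q = [1, 2, 4, 5, 6, 7] / [3, 8] / [9]
Final shape: (6, 2, 1).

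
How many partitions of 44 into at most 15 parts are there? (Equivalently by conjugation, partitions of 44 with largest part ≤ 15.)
p(44, parts ≤ 15) = 57080

Use the recurrence p(n, m) = p(n, m−1) + p(n−m, m): either the largest part is < m (count p(n, m−1)) or the largest part is exactly m (remove one copy of m, count p(n−m, m)). With p(0, ·) = 1 this gives p(44, parts ≤ 15) = 57080. (By conjugating Young diagrams, this also counts partitions of 44 into at most 15 parts.)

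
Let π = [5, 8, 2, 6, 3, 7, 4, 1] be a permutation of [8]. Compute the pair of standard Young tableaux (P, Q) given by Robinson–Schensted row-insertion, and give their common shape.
P = [1, 3, 4] / [2, 6, 7] / [5] / [8];  Q = [1, 2, 6] / [3, 4, 7] / [5] / [8];  common shape = (3, 3, 1, 1)

Row-insert the values π_1, π_2, … into P one at a time, bumping the leftmost entry strictly greater than the inserted value down to the next row. The recording tableau Q records, in position (i, j), the step at which that cell was added to P.
  Insert 5 (step 1): P = [5];  Q = [1]
  Insert 8 (step 2): P = [5, 8];  Q = [1, 2]
  Insert 2 (step 3): P = [2, 8] / [5];  Q = [1, 2] / [3]
  Insert 6 (step 4): P = [2, 6] / [5, 8];  Q = [1, 2] / [3, 4]
  Insert 3 (step 5): P = [2, 3] / [5, 6] / [8];  Q = [1, 2] / [3, 4] / [5]
  Insert 7 (step 6): P = [2, 3, 7] / [5, 6] / [8];  Q = [1, 2, 6] / [3, 4] / [5]
  Insert 4 (step 7): P = [2, 3, 4] / [5, 6, 7] / [8];  Q = [1, 2, 6] / [3, 4, 7] / [5]
  Insert 1 (step 8): P = [1, 3, 4] / [2, 6, 7] / [5] / [8];  Q = [1, 2, 6] / [3, 4, 7] / [5] / [8]
Final shape: (3, 3, 1, 1).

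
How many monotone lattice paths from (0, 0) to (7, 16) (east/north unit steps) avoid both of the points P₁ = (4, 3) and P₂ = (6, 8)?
Number of paths = 205145

Inclusion–exclusion. Total paths: C(23, 7) = 245157. Through P₁: C(7, 4)·C(16, 3) = 19600. Through P₂: C(14, 6)·C(9, 1) = 27027. Since P₁ is strictly southwest of P₂, a monotone path through both must visit P₁ then P₂; paths through both = C(7, 4)·C(7, 2)·C(9, 1) = 6615. Avoid both = 245157 − 19600 − 27027 + 6615 = 205145.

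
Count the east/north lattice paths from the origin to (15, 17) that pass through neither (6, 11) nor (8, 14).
Number of paths = 480259640

Inclusion–exclusion. Total paths: C(32, 15) = 565722720. Through P₁: C(17, 6)·C(15, 9) = 61941880. Through P₂: C(22, 8)·C(10, 7) = 38372400. Since P₁ is strictly southwest of P₂, a monotone path through both must visit P₁ then P₂; paths through both = C(17, 6)·C(5, 2)·C(10, 7) = 14851200. Avoid both = 565722720 − 61941880 − 38372400 + 14851200 = 480259640.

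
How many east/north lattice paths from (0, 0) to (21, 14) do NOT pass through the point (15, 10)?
Number of paths = 1633519800

Total paths from (0, 0) to (21, 14): C(35, 21) = 2319959400. Paths through (15, 10): (paths (0, 0) → (15, 10)) × (paths (15, 10) → (21, 14)) = C(25, 15) · C(10, 6) = 3268760 · 210 = 686439600. Avoidance count = 2319959400 − 686439600 = 1633519800.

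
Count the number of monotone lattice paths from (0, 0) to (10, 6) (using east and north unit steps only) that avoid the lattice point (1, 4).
Number of paths = 7733

Total paths from (0, 0) to (10, 6): C(16, 10) = 8008. Paths through (1, 4): (paths (0, 0) → (1, 4)) × (paths (1, 4) → (10, 6)) = C(5, 1) · C(11, 9) = 5 · 55 = 275. Avoidance count = 8008 − 275 = 7733.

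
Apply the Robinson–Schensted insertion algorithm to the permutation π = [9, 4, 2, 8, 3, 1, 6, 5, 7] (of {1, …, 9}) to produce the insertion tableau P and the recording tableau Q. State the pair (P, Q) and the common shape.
P = [1, 3, 5, 7] / [2, 6] / [4, 8] / [9];  Q = [1, 4, 7, 9] / [2, 5] / [3, 8] / [6];  common shape = (4, 2, 2, 1)

Row-insert the values π_1, π_2, … into P one at a time, bumping the leftmost entry strictly greater than the inserted value down to the next row. The recording tableau Q records, in position (i, j), the step at which that cell was added to P.
  Insert 9 (step 1): P = [9];  Q = [1]
  Insert 4 (step 2): P = [4] / [9];  Q = [1] / [2]
  Insert 2 (step 3): P = [2] / [4] / [9];  Q = [1] / [2] / [3]
  Insert 8 (step 4): P = [2, 8] / [4] / [9];  Q = [1, 4] / [2] / [3]
  Insert 3 (step 5): P = [2, 3] / [4, 8] / [9];  Q = [1, 4] / [2, 5] / [3]
  Insert 1 (step 6): P = [1, 3] / [2, 8] / [4] / [9];  Q = [1, 4] / [2, 5] / [3] / [6]
  Insert 6 (step 7): P = [1, 3, 6] / [2, 8] / [4] / [9];  Q = [1, 4, 7] / [2, 5] / [3] / [6]
  Insert 5 (step 8): P = [1, 3, 5] / [2, 6] / [4, 8] / [9];  Q = [1, 4, 7] / [2, 5] / [3, 8] / [6]
  Insert 7 (step 9): P = [1, 3, 5, 7] / [2, 6] / [4, 8] / [9];  Q = [1, 4, 7, 9] / [2, 5] / [3, 8] / [6]
Final shape: (4, 2, 2, 1).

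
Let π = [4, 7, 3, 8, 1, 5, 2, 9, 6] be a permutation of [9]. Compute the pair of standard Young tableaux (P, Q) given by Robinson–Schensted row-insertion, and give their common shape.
P = [1, 2, 6, 9] / [3, 5, 8] / [4, 7];  Q = [1, 2, 4, 8] / [3, 6, 9] / [5, 7];  common shape = (4, 3, 2)

Row-insert the values π_1, π_2, … into P one at a time, bumping the leftmost entry strictly greater than the inserted value down to the next row. The recording tableau Q records, in position (i, j), the step at which that cell was added to P.
  Insert 4 (step 1): P = [4];  Q = [1]
  Insert 7 (step 2): P = [4, 7];  Q = [1, 2]
  Insert 3 (step 3): P = [3, 7] / [4];  Q = [1, 2] / [3]
  Insert 8 (step 4): P = [3, 7, 8] / [4];  Q = [1, 2, 4] / [3]
  Insert 1 (step 5): P = [1, 7, 8] / [3] / [4];  Q = [1, 2, 4] / [3] / [5]
  Insert 5 (step 6): P = [1, 5, 8] / [3, 7] / [4];  Q = [1, 2, 4] / [3, 6] / [5]
  Insert 2 (step 7): P = [1, 2, 8] / [3, 5] / [4, 7];  Q = [1, 2, 4] / [3, 6] / [5, 7]
  Insert 9 (step 8): P = [1, 2, 8, 9] / [3, 5] / [4, 7];  Q = [1, 2, 4, 8] / [3, 6] / [5, 7]
  Insert 6 (step 9): P = [1, 2, 6, 9] / [3, 5, 8] / [4, 7];  Q = [1, 2, 4, 8] / [3, 6, 9] / [5, 7]
Final shape: (4, 3, 2).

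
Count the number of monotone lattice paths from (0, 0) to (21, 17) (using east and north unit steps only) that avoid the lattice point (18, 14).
Number of paths = 19352431380

Total paths from (0, 0) to (21, 17): C(38, 21) = 28781143380. Paths through (18, 14): (paths (0, 0) → (18, 14)) × (paths (18, 14) → (21, 17)) = C(32, 18) · C(6, 3) = 471435600 · 20 = 9428712000. Avoidance count = 28781143380 − 9428712000 = 19352431380.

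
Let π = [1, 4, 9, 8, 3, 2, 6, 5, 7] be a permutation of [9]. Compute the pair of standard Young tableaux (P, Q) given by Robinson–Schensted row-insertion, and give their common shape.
P = [1, 2, 5, 7] / [3, 6] / [4, 8] / [9];  Q = [1, 2, 3, 9] / [4, 7] / [5, 8] / [6];  common shape = (4, 2, 2, 1)

Row-insert the values π_1, π_2, … into P one at a time, bumping the leftmost entry strictly greater than the inserted value down to the next row. The recording tableau Q records, in position (i, j), the step at which that cell was added to P.
  Insert 1 (step 1): P = [1];  Q = [1]
  Insert 4 (step 2): P = [1, 4];  Q = [1, 2]
  Insert 9 (step 3): P = [1, 4, 9];  Q = [1, 2, 3]
  Insert 8 (step 4): P = [1, 4, 8] / [9];  Q = [1, 2, 3] / [4]
  Insert 3 (step 5): P = [1, 3, 8] / [4] / [9];  Q = [1, 2, 3] / [4] / [5]
  Insert 2 (step 6): P = [1, 2, 8] / [3] / [4] / [9];  Q = [1, 2, 3] / [4] / [5] / [6]
  Insert 6 (step 7): P = [1, 2, 6] / [3, 8] / [4] / [9];  Q = [1, 2, 3] / [4, 7] / [5] / [6]
  Insert 5 (step 8): P = [1, 2, 5] / [3, 6] / [4, 8] / [9];  Q = [1, 2, 3] / [4, 7] / [5, 8] / [6]
  Insert 7 (step 9): P = [1, 2, 5, 7] / [3, 6] / [4, 8] / [9];  Q = [1, 2, 3, 9] / [4, 7] / [5, 8] / [6]
Final shape: (4, 2, 2, 1).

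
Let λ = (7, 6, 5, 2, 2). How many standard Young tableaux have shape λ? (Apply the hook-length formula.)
# SYT of shape (7, 6, 5, 2, 2) = 1241560320

Hook-length formula: f^λ = n! / Π hook(c), product over all cells c of the Young diagram. For λ = (7, 6, 5, 2, 2), n = 22 boxes. Hook lengths by row (left-to-right, top-to-bottom): [11, 10, 7, 6, 5, 3, 1]; [9, 8, 5, 4, 3, 1]; [7, 6, 3, 2, 1]; [3, 2]; [2, 1]. Product of hooks = 905313024000. So f^λ = 22! / 905313024000 = 1124000727777607680000 / 905313024000 = 1241560320.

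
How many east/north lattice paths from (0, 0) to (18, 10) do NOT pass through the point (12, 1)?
Number of paths = 13058045

Total paths from (0, 0) to (18, 10): C(28, 18) = 13123110. Paths through (12, 1): (paths (0, 0) → (12, 1)) × (paths (12, 1) → (18, 10)) = C(13, 12) · C(15, 6) = 13 · 5005 = 65065. Avoidance count = 13123110 − 65065 = 13058045.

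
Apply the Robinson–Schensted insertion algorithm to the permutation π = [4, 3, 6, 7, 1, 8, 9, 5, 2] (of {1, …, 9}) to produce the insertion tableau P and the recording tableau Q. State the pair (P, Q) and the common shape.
P = [1, 2, 7, 8, 9] / [3, 5] / [4, 6];  Q = [1, 3, 4, 6, 7] / [2, 8] / [5, 9];  common shape = (5, 2, 2)

Row-insert the values π_1, π_2, … into P one at a time, bumping the leftmost entry strictly greater than the inserted value down to the next row. The recording tableau Q records, in position (i, j), the step at which that cell was added to P.
  Insert 4 (step 1): P = [4];  Q = [1]
  Insert 3 (step 2): P = [3] / [4];  Q = [1] / [2]
  Insert 6 (step 3): P = [3, 6] / [4];  Q = [1, 3] / [2]
  Insert 7 (step 4): P = [3, 6, 7] / [4];  Q = [1, 3, 4] / [2]
  Insert 1 (step 5): P = [1, 6, 7] / [3] / [4];  Q = [1, 3, 4] / [2] / [5]
  Insert 8 (step 6): P = [1, 6, 7, 8] / [3] / [4];  Q = [1, 3, 4, 6] / [2] / [5]
  Insert 9 (step 7): P = [1, 6, 7, 8, 9] / [3] / [4];  Q = [1, 3, 4, 6, 7] / [2] / [5]
  Insert 5 (step 8): P = [1, 5, 7, 8, 9] / [3, 6] / [4];  Q = [1, 3, 4, 6, 7] / [2, 8] / [5]
  Insert 2 (step 9): P = [1, 2, 7, 8, 9] / [3, 5] / [4, 6];  Q = [1, 3, 4, 6, 7] / [2, 8] / [5, 9]
Final shape: (5, 2, 2).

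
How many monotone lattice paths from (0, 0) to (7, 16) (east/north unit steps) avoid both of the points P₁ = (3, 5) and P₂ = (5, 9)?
Number of paths = 126885

Inclusion–exclusion. Total paths: C(23, 7) = 245157. Through P₁: C(8, 3)·C(15, 4) = 76440. Through P₂: C(14, 5)·C(9, 2) = 72072. Since P₁ is strictly southwest of P₂, a monotone path through both must visit P₁ then P₂; paths through both = C(8, 3)·C(6, 2)·C(9, 2) = 30240. Avoid both = 245157 − 76440 − 72072 + 30240 = 126885.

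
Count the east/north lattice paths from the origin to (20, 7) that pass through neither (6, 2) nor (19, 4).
Number of paths = 538786

Inclusion–exclusion. Total paths: C(27, 20) = 888030. Through P₁: C(8, 6)·C(19, 14) = 325584. Through P₂: C(23, 19)·C(4, 1) = 35420. Since P₁ is strictly southwest of P₂, a monotone path through both must visit P₁ then P₂; paths through both = C(8, 6)·C(15, 13)·C(4, 1) = 11760. Avoid both = 888030 − 325584 − 35420 + 11760 = 538786.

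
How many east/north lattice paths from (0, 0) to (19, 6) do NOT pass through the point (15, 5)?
Number of paths = 99580

Total paths from (0, 0) to (19, 6): C(25, 19) = 177100. Paths through (15, 5): (paths (0, 0) → (15, 5)) × (paths (15, 5) → (19, 6)) = C(20, 15) · C(5, 4) = 15504 · 5 = 77520. Avoidance count = 177100 − 77520 = 99580.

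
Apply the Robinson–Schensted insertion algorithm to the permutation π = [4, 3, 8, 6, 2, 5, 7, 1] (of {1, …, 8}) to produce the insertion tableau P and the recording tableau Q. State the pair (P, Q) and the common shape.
P = [1, 5, 7] / [2, 6] / [3, 8] / [4];  Q = [1, 3, 7] / [2, 4] / [5, 6] / [8];  common shape = (3, 2, 2, 1)

Row-insert the values π_1, π_2, … into P one at a time, bumping the leftmost entry strictly greater than the inserted value down to the next row. The recording tableau Q records, in position (i, j), the step at which that cell was added to P.
  Insert 4 (step 1): P = [4];  Q = [1]
  Insert 3 (step 2): P = [3] / [4];  Q = [1] / [2]
  Insert 8 (step 3): P = [3, 8] / [4];  Q = [1, 3] / [2]
  Insert 6 (step 4): P = [3, 6] / [4, 8];  Q = [1, 3] / [2, 4]
  Insert 2 (step 5): P = [2, 6] / [3, 8] / [4];  Q = [1, 3] / [2, 4] / [5]
  Insert 5 (step 6): P = [2, 5] / [3, 6] / [4, 8];  Q = [1, 3] / [2, 4] / [5, 6]
  Insert 7 (step 7): P = [2, 5, 7] / [3, 6] / [4, 8];  Q = [1, 3, 7] / [2, 4] / [5, 6]
  Insert 1 (step 8): P = [1, 5, 7] / [2, 6] / [3, 8] / [4];  Q = [1, 3, 7] / [2, 4] / [5, 6] / [8]
Final shape: (3, 2, 2, 1).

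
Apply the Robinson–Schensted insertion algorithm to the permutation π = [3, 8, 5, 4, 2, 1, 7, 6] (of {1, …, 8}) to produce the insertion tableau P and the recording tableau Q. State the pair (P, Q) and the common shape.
P = [1, 4, 6] / [2, 7] / [3] / [5] / [8];  Q = [1, 2, 7] / [3, 8] / [4] / [5] / [6];  common shape = (3, 2, 1, 1, 1)

Row-insert the values π_1, π_2, … into P one at a time, bumping the leftmost entry strictly greater than the inserted value down to the next row. The recording tableau Q records, in position (i, j), the step at which that cell was added to P.
  Insert 3 (step 1): P = [3];  Q = [1]
  Insert 8 (step 2): P = [3, 8];  Q = [1, 2]
  Insert 5 (step 3): P = [3, 5] / [8];  Q = [1, 2] / [3]
  Insert 4 (step 4): P = [3, 4] / [5] / [8];  Q = [1, 2] / [3] / [4]
  Insert 2 (step 5): P = [2, 4] / [3] / [5] / [8];  Q = [1, 2] / [3] / [4] / [5]
  Insert 1 (step 6): P = [1, 4] / [2] / [3] / [5] / [8];  Q = [1, 2] / [3] / [4] / [5] / [6]
  Insert 7 (step 7): P = [1, 4, 7] / [2] / [3] / [5] / [8];  Q = [1, 2, 7] / [3] / [4] / [5] / [6]
  Insert 6 (step 8): P = [1, 4, 6] / [2, 7] / [3] / [5] / [8];  Q = [1, 2, 7] / [3, 8] / [4] / [5] / [6]
Final shape: (3, 2, 1, 1, 1).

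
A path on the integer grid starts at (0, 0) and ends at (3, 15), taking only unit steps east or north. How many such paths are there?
Number of paths = 816

A monotone lattice path from (0, 0) to (3, 15) consists of 3 east steps and 15 north steps in some order, so it is determined by which 3 of the 18 steps are east. The count is C(18, 3) = 816.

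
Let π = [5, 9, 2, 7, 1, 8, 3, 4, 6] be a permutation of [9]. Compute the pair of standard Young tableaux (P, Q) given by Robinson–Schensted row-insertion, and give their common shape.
P = [1, 3, 4, 6] / [2, 7, 8] / [5, 9];  Q = [1, 2, 6, 9] / [3, 4, 8] / [5, 7];  common shape = (4, 3, 2)

Row-insert the values π_1, π_2, … into P one at a time, bumping the leftmost entry strictly greater than the inserted value down to the next row. The recording tableau Q records, in position (i, j), the step at which that cell was added to P.
  Insert 5 (step 1): P = [5];  Q = [1]
  Insert 9 (step 2): P = [5, 9];  Q = [1, 2]
  Insert 2 (step 3): P = [2, 9] / [5];  Q = [1, 2] / [3]
  Insert 7 (step 4): P = [2, 7] / [5, 9];  Q = [1, 2] / [3, 4]
  Insert 1 (step 5): P = [1, 7] / [2, 9] / [5];  Q = [1, 2] / [3, 4] / [5]
  Insert 8 (step 6): P = [1, 7, 8] / [2, 9] / [5];  Q = [1, 2, 6] / [3, 4] / [5]
  Insert 3 (step 7): P = [1, 3, 8] / [2, 7] / [5, 9];  Q = [1, 2, 6] / [3, 4] / [5, 7]
  Insert 4 (step 8): P = [1, 3, 4] / [2, 7, 8] / [5, 9];  Q = [1, 2, 6] / [3, 4, 8] / [5, 7]
  Insert 6 (step 9): P = [1, 3, 4, 6] / [2, 7, 8] / [5, 9];  Q = [1, 2, 6, 9] / [3, 4, 8] / [5, 7]
Final shape: (4, 3, 2).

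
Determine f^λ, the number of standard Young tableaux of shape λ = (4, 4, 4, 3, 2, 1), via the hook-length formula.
# SYT of shape (4, 4, 4, 3, 2, 1) = 3734016

Hook-length formula: f^λ = n! / Π hook(c), product over all cells c of the Young diagram. For λ = (4, 4, 4, 3, 2, 1), n = 18 boxes. Hook lengths by row (left-to-right, top-to-bottom): [9, 7, 5, 3]; [8, 6, 4, 2]; [7, 5, 3, 1]; [5, 3, 1]; [3, 1]; [1]. Product of hooks = 1714608000. So f^λ = 18! / 1714608000 = 6402373705728000 / 1714608000 = 3734016.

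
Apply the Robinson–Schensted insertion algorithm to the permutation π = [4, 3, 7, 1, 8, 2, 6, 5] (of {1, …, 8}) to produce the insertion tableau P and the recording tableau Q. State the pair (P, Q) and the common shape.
P = [1, 2, 5] / [3, 6, 8] / [4, 7];  Q = [1, 3, 5] / [2, 6, 7] / [4, 8];  common shape = (3, 3, 2)

Row-insert the values π_1, π_2, … into P one at a time, bumping the leftmost entry strictly greater than the inserted value down to the next row. The recording tableau Q records, in position (i, j), the step at which that cell was added to P.
  Insert 4 (step 1): P = [4];  Q = [1]
  Insert 3 (step 2): P = [3] / [4];  Q = [1] / [2]
  Insert 7 (step 3): P = [3, 7] / [4];  Q = [1, 3] / [2]
  Insert 1 (step 4): P = [1, 7] / [3] / [4];  Q = [1, 3] / [2] / [4]
  Insert 8 (step 5): P = [1, 7, 8] / [3] / [4];  Q = [1, 3, 5] / [2] / [4]
  Insert 2 (step 6): P = [1, 2, 8] / [3, 7] / [4];  Q = [1, 3, 5] / [2, 6] / [4]
  Insert 6 (step 7): P = [1, 2, 6] / [3, 7, 8] / [4];  Q = [1, 3, 5] / [2, 6, 7] / [4]
  Insert 5 (step 8): P = [1, 2, 5] / [3, 6, 8] / [4, 7];  Q = [1, 3, 5] / [2, 6, 7] / [4, 8]
Final shape: (3, 3, 2).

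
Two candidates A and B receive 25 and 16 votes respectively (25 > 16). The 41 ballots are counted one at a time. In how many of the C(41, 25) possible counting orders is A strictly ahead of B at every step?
Strict-lead orderings = 22626756594

Total orderings of the 41 votes with 25 for A: C(41, 25) = 103077446706. By the Bertrand ballot formula (Cycle Lemma / reflection principle), the number of orderings in which A is strictly ahead of B throughout is (p − q)/(p + q) · C(p + q, p) = (25 − 16)/(25 + 16) · 103077446706 = 22626756594.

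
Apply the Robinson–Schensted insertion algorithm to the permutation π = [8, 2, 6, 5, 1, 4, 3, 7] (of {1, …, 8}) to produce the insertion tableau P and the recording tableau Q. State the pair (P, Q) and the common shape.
P = [1, 3, 7] / [2, 4] / [5] / [6] / [8];  Q = [1, 3, 8] / [2, 6] / [4] / [5] / [7];  common shape = (3, 2, 1, 1, 1)

Row-insert the values π_1, π_2, … into P one at a time, bumping the leftmost entry strictly greater than the inserted value down to the next row. The recording tableau Q records, in position (i, j), the step at which that cell was added to P.
  Insert 8 (step 1): P = [8];  Q = [1]
  Insert 2 (step 2): P = [2] / [8];  Q = [1] / [2]
  Insert 6 (step 3): P = [2, 6] / [8];  Q = [1, 3] / [2]
  Insert 5 (step 4): P = [2, 5] / [6] / [8];  Q = [1, 3] / [2] / [4]
  Insert 1 (step 5): P = [1, 5] / [2] / [6] / [8];  Q = [1, 3] / [2] / [4] / [5]
  Insert 4 (step 6): P = [1, 4] / [2, 5] / [6] / [8];  Q = [1, 3] / [2, 6] / [4] / [5]
  Insert 3 (step 7): P = [1, 3] / [2, 4] / [5] / [6] / [8];  Q = [1, 3] / [2, 6] / [4] / [5] / [7]
  Insert 7 (step 8): P = [1, 3, 7] / [2, 4] / [5] / [6] / [8];  Q = [1, 3, 8] / [2, 6] / [4] / [5] / [7]
Final shape: (3, 2, 1, 1, 1).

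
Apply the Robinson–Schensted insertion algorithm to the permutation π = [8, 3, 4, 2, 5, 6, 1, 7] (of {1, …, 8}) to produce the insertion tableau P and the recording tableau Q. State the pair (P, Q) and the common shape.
P = [1, 4, 5, 6, 7] / [2] / [3] / [8];  Q = [1, 3, 5, 6, 8] / [2] / [4] / [7];  common shape = (5, 1, 1, 1)

Row-insert the values π_1, π_2, … into P one at a time, bumping the leftmost entry strictly greater than the inserted value down to the next row. The recording tableau Q records, in position (i, j), the step at which that cell was added to P.
  Insert 8 (step 1): P = [8];  Q = [1]
  Insert 3 (step 2): P = [3] / [8];  Q = [1] / [2]
  Insert 4 (step 3): P = [3, 4] / [8];  Q = [1, 3] / [2]
  Insert 2 (step 4): P = [2, 4] / [3] / [8];  Q = [1, 3] / [2] / [4]
  Insert 5 (step 5): P = [2, 4, 5] / [3] / [8];  Q = [1, 3, 5] / [2] / [4]
  Insert 6 (step 6): P = [2, 4, 5, 6] / [3] / [8];  Q = [1, 3, 5, 6] / [2] / [4]
  Insert 1 (step 7): P = [1, 4, 5, 6] / [2] / [3] / [8];  Q = [1, 3, 5, 6] / [2] / [4] / [7]
  Insert 7 (step 8): P = [1, 4, 5, 6, 7] / [2] / [3] / [8];  Q = [1, 3, 5, 6, 8] / [2] / [4] / [7]
Final shape: (5, 1, 1, 1).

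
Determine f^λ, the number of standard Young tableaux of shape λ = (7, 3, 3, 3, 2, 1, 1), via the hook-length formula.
# SYT of shape (7, 3, 3, 3, 2, 1, 1) = 100727550

Hook-length formula: f^λ = n! / Π hook(c), product over all cells c of the Young diagram. For λ = (7, 3, 3, 3, 2, 1, 1), n = 20 boxes. Hook lengths by row (left-to-right, top-to-bottom): [13, 10, 8, 4, 3, 2, 1]; [8, 5, 3]; [7, 4, 2]; [6, 3, 1]; [4, 1]; [2]; [1]. Product of hooks = 24153292800. So f^λ = 20! / 24153292800 = 2432902008176640000 / 24153292800 = 100727550.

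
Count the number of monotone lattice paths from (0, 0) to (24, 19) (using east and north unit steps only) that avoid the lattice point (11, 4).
Number of paths = 749363883450

Total paths from (0, 0) to (24, 19): C(43, 24) = 800472431850. Paths through (11, 4): (paths (0, 0) → (11, 4)) × (paths (11, 4) → (24, 19)) = C(15, 11) · C(28, 13) = 1365 · 37442160 = 51108548400. Avoidance count = 800472431850 − 51108548400 = 749363883450.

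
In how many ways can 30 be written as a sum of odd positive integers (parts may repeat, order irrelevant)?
p_odd(30) = 296

Enumerate partitions using only odd parts via the recurrence o(n, m) = o(n, m−2) + o(n−m, m) over odd m, starting from the largest odd part ≤ n. This gives p_odd(30) = 296. (Euler's theorem: equals the count of distinct-part partitions.)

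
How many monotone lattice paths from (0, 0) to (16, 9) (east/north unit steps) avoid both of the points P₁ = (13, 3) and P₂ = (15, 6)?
Number of paths = 1801279

Inclusion–exclusion. Total paths: C(25, 16) = 2042975. Through P₁: C(16, 13)·C(9, 3) = 47040. Through P₂: C(21, 15)·C(4, 1) = 217056. Since P₁ is strictly southwest of P₂, a monotone path through both must visit P₁ then P₂; paths through both = C(16, 13)·C(5, 2)·C(4, 1) = 22400. Avoid both = 2042975 − 47040 − 217056 + 22400 = 1801279.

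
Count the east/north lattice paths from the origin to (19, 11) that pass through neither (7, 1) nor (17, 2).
Number of paths = 49449567

Inclusion–exclusion. Total paths: C(30, 19) = 54627300. Through P₁: C(8, 7)·C(22, 12) = 5173168. Through P₂: C(19, 17)·C(11, 2) = 9405. Since P₁ is strictly southwest of P₂, a monotone path through both must visit P₁ then P₂; paths through both = C(8, 7)·C(11, 10)·C(11, 2) = 4840. Avoid both = 54627300 − 5173168 − 9405 + 4840 = 49449567.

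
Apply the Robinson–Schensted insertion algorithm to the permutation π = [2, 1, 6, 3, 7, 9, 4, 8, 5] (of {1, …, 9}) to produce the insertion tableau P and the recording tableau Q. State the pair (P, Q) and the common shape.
P = [1, 3, 4, 5] / [2, 6, 7, 8] / [9];  Q = [1, 3, 5, 6] / [2, 4, 7, 8] / [9];  common shape = (4, 4, 1)

Row-insert the values π_1, π_2, … into P one at a time, bumping the leftmost entry strictly greater than the inserted value down to the next row. The recording tableau Q records, in position (i, j), the step at which that cell was added to P.
  Insert 2 (step 1): P = [2];  Q = [1]
  Insert 1 (step 2): P = [1] / [2];  Q = [1] / [2]
  Insert 6 (step 3): P = [1, 6] / [2];  Q = [1, 3] / [2]
  Insert 3 (step 4): P = [1, 3] / [2, 6];  Q = [1, 3] / [2, 4]
  Insert 7 (step 5): P = [1, 3, 7] / [2, 6];  Q = [1, 3, 5] / [2, 4]
  Insert 9 (step 6): P = [1, 3, 7, 9] / [2, 6];  Q = [1, 3, 5, 6] / [2, 4]
  Insert 4 (step 7): P = [1, 3, 4, 9] / [2, 6, 7];  Q = [1, 3, 5, 6] / [2, 4, 7]
  Insert 8 (step 8): P = [1, 3, 4, 8] / [2, 6, 7, 9];  Q = [1, 3, 5, 6] / [2, 4, 7, 8]
  Insert 5 (step 9): P = [1, 3, 4, 5] / [2, 6, 7, 8] / [9];  Q = [1, 3, 5, 6] / [2, 4, 7, 8] / [9]
Final shape: (4, 4, 1).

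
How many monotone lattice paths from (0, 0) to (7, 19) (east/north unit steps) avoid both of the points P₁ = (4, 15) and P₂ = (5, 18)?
Number of paths = 467705

Inclusion–exclusion. Total paths: C(26, 7) = 657800. Through P₁: C(19, 4)·C(7, 3) = 135660. Through P₂: C(23, 5)·C(3, 2) = 100947. Since P₁ is strictly southwest of P₂, a monotone path through both must visit P₁ then P₂; paths through both = C(19, 4)·C(4, 1)·C(3, 2) = 46512. Avoid both = 657800 − 135660 − 100947 + 46512 = 467705.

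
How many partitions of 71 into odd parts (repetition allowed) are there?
p_odd(71) = 32992

Enumerate partitions using only odd parts via the recurrence o(n, m) = o(n, m−2) + o(n−m, m) over odd m, starting from the largest odd part ≤ n. This gives p_odd(71) = 32992. (Euler's theorem: equals the count of distinct-part partitions.)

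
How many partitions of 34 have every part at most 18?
p(34, parts ≤ 18) = 11626

Use the recurrence p(n, m) = p(n, m−1) + p(n−m, m): either the largest part is < m (count p(n, m−1)) or the largest part is exactly m (remove one copy of m, count p(n−m, m)). With p(0, ·) = 1 this gives p(34, parts ≤ 18) = 11626. (By conjugating Young diagrams, this also counts partitions of 34 into at most 18 parts.)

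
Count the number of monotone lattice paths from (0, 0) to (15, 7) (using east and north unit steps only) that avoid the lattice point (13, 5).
Number of paths = 119136

Total paths from (0, 0) to (15, 7): C(22, 15) = 170544. Paths through (13, 5): (paths (0, 0) → (13, 5)) × (paths (13, 5) → (15, 7)) = C(18, 13) · C(4, 2) = 8568 · 6 = 51408. Avoidance count = 170544 − 51408 = 119136.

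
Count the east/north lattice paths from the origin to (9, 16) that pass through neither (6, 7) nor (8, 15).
Number of paths = 839267

Inclusion–exclusion. Total paths: C(25, 9) = 2042975. Through P₁: C(13, 6)·C(12, 3) = 377520. Through P₂: C(23, 8)·C(2, 1) = 980628. Since P₁ is strictly southwest of P₂, a monotone path through both must visit P₁ then P₂; paths through both = C(13, 6)·C(10, 2)·C(2, 1) = 154440. Avoid both = 2042975 − 377520 − 980628 + 154440 = 839267.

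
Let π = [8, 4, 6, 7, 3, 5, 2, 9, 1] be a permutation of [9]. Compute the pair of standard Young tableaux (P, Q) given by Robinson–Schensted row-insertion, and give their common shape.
P = [1, 5, 7, 9] / [2, 6] / [3] / [4] / [8];  Q = [1, 3, 4, 8] / [2, 6] / [5] / [7] / [9];  common shape = (4, 2, 1, 1, 1)

Row-insert the values π_1, π_2, … into P one at a time, bumping the leftmost entry strictly greater than the inserted value down to the next row. The recording tableau Q records, in position (i, j), the step at which that cell was added to P.
  Insert 8 (step 1): P = [8];  Q = [1]
  Insert 4 (step 2): P = [4] / [8];  Q = [1] / [2]
  Insert 6 (step 3): P = [4, 6] / [8];  Q = [1, 3] / [2]
  Insert 7 (step 4): P = [4, 6, 7] / [8];  Q = [1, 3, 4] / [2]
  Insert 3 (step 5): P = [3, 6, 7] / [4] / [8];  Q = [1, 3, 4] / [2] / [5]
  Insert 5 (step 6): P = [3, 5, 7] / [4, 6] / [8];  Q = [1, 3, 4] / [2, 6] / [5]
  Insert 2 (step 7): P = [2, 5, 7] / [3, 6] / [4] / [8];  Q = [1, 3, 4] / [2, 6] / [5] / [7]
  Insert 9 (step 8): P = [2, 5, 7, 9] / [3, 6] / [4] / [8];  Q = [1, 3, 4, 8] / [2, 6] / [5] / [7]
  Insert 1 (step 9): P = [1, 5, 7, 9] / [2, 6] / [3] / [4] / [8];  Q = [1, 3, 4, 8] / [2, 6] / [5] / [7] / [9]
Final shape: (4, 2, 1, 1, 1).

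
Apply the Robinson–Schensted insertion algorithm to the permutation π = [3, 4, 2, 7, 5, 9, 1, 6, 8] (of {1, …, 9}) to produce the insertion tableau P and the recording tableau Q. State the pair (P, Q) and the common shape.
P = [1, 4, 5, 6, 8] / [2, 7, 9] / [3];  Q = [1, 2, 4, 6, 9] / [3, 5, 8] / [7];  common shape = (5, 3, 1)

Row-insert the values π_1, π_2, … into P one at a time, bumping the leftmost entry strictly greater than the inserted value down to the next row. The recording tableau Q records, in position (i, j), the step at which that cell was added to P.
  Insert 3 (step 1): P = [3];  Q = [1]
  Insert 4 (step 2): P = [3, 4];  Q = [1, 2]
  Insert 2 (step 3): P = [2, 4] / [3];  Q = [1, 2] / [3]
  Insert 7 (step 4): P = [2, 4, 7] / [3];  Q = [1, 2, 4] / [3]
  Insert 5 (step 5): P = [2, 4, 5] / [3, 7];  Q = [1, 2, 4] / [3, 5]
  Insert 9 (step 6): P = [2, 4, 5, 9] / [3, 7];  Q = [1, 2, 4, 6] / [3, 5]
  Insert 1 (step 7): P = [1, 4, 5, 9] / [2, 7] / [3];  Q = [1, 2, 4, 6] / [3, 5] / [7]
  Insert 6 (step 8): P = [1, 4, 5, 6] / [2, 7, 9] / [3];  Q = [1, 2, 4, 6] / [3, 5, 8] / [7]
  Insert 8 (step 9): P = [1, 4, 5, 6, 8] / [2, 7, 9] / [3];  Q = [1, 2, 4, 6, 9] / [3, 5, 8] / [7]
Final shape: (5, 3, 1).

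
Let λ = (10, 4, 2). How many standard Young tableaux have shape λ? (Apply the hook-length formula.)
# SYT of shape (10, 4, 2) = 38220

Hook-length formula: f^λ = n! / Π hook(c), product over all cells c of the Young diagram. For λ = (10, 4, 2), n = 16 boxes. Hook lengths by row (left-to-right, top-to-bottom): [12, 11, 9, 8, 6, 5, 4, 3, 2, 1]; [5, 4, 2, 1]; [2, 1]. Product of hooks = 547430400. So f^λ = 16! / 547430400 = 20922789888000 / 547430400 = 38220.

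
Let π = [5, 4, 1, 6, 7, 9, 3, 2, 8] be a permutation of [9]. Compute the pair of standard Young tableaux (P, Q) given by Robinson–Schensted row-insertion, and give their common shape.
P = [1, 2, 7, 8] / [3, 6, 9] / [4] / [5];  Q = [1, 4, 5, 6] / [2, 7, 9] / [3] / [8];  common shape = (4, 3, 1, 1)

Row-insert the values π_1, π_2, … into P one at a time, bumping the leftmost entry strictly greater than the inserted value down to the next row. The recording tableau Q records, in position (i, j), the step at which that cell was added to P.
  Insert 5 (step 1): P = [5];  Q = [1]
  Insert 4 (step 2): P = [4] / [5];  Q = [1] / [2]
  Insert 1 (step 3): P = [1] / [4] / [5];  Q = [1] / [2] / [3]
  Insert 6 (step 4): P = [1, 6] / [4] / [5];  Q = [1, 4] / [2] / [3]
  Insert 7 (step 5): P = [1, 6, 7] / [4] / [5];  Q = [1, 4, 5] / [2] / [3]
  Insert 9 (step 6): P = [1, 6, 7, 9] / [4] / [5];  Q = [1, 4, 5, 6] / [2] / [3]
  Insert 3 (step 7): P = [1, 3, 7, 9] / [4, 6] / [5];  Q = [1, 4, 5, 6] / [2, 7] / [3]
  Insert 2 (step 8): P = [1, 2, 7, 9] / [3, 6] / [4] / [5];  Q = [1, 4, 5, 6] / [2, 7] / [3] / [8]
  Insert 8 (step 9): P = [1, 2, 7, 8] / [3, 6, 9] / [4] / [5];  Q = [1, 4, 5, 6] / [2, 7, 9] / [3] / [8]
Final shape: (4, 3, 1, 1).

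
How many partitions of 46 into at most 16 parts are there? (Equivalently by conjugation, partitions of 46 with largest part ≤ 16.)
p(46, parts ≤ 16) = 82898

Use the recurrence p(n, m) = p(n, m−1) + p(n−m, m): either the largest part is < m (count p(n, m−1)) or the largest part is exactly m (remove one copy of m, count p(n−m, m)). With p(0, ·) = 1 this gives p(46, parts ≤ 16) = 82898. (By conjugating Young diagrams, this also counts partitions of 46 into at most 16 parts.)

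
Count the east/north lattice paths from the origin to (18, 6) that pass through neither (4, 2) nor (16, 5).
Number of paths = 48124

Inclusion–exclusion. Total paths: C(24, 18) = 134596. Through P₁: C(6, 4)·C(18, 14) = 45900. Through P₂: C(21, 16)·C(3, 2) = 61047. Since P₁ is strictly southwest of P₂, a monotone path through both must visit P₁ then P₂; paths through both = C(6, 4)·C(15, 12)·C(3, 2) = 20475. Avoid both = 134596 − 45900 − 61047 + 20475 = 48124.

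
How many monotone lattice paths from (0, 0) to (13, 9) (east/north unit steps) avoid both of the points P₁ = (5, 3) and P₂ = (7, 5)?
Number of paths = 233492

Inclusion–exclusion. Total paths: C(22, 13) = 497420. Through P₁: C(8, 5)·C(14, 8) = 168168. Through P₂: C(12, 7)·C(10, 6) = 166320. Since P₁ is strictly southwest of P₂, a monotone path through both must visit P₁ then P₂; paths through both = C(8, 5)·C(4, 2)·C(10, 6) = 70560. Avoid both = 497420 − 168168 − 166320 + 70560 = 233492.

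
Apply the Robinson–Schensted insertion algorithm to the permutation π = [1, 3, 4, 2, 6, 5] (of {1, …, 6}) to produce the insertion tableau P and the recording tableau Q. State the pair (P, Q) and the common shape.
P = [1, 2, 4, 5] / [3, 6];  Q = [1, 2, 3, 5] / [4, 6];  common shape = (4, 2)

Row-insert the values π_1, π_2, … into P one at a time, bumping the leftmost entry strictly greater than the inserted value down to the next row. The recording tableau Q records, in position (i, j), the step at which that cell was added to P.
  Insert 1 (step 1): P = [1];  Q = [1]
  Insert 3 (step 2): P = [1, 3];  Q = [1, 2]
  Insert 4 (step 3): P = [1, 3, 4];  Q = [1, 2, 3]
  Insert 2 (step 4): P = [1, 2, 4] / [3];  Q = [1, 2, 3] / [4]
  Insert 6 (step 5): P = [1, 2, 4, 6] / [3];  Q = [1, 2, 3, 5] / [4]
  Insert 5 (step 6): P = [1, 2, 4, 5] / [3, 6];  Q = [1, 2, 3, 5] / [4, 6]
Final shape: (4, 2).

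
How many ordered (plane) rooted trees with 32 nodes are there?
C_31 = 14544636039226909

These ordered rooted trees are counted by the Catalan number C_n = (1/(n + 1)) · C(2n, n). For n = 31: C_31 = (1/32) · C(62, 31) = 465428353255261088/32 = 14544636039226909.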